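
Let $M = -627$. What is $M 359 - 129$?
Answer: $-225222$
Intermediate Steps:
$M 359 - 129 = \left(-627\right) 359 - 129 = -225093 - 129 = -225222$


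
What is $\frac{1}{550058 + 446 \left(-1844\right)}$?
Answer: $- \frac{1}{272366} \approx -3.6715 \cdot 10^{-6}$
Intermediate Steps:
$\frac{1}{550058 + 446 \left(-1844\right)} = \frac{1}{550058 - 822424} = \frac{1}{-272366} = - \frac{1}{272366}$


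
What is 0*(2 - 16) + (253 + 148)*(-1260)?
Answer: -505260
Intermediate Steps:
0*(2 - 16) + (253 + 148)*(-1260) = 0*(-14) + 401*(-1260) = 0 - 505260 = -505260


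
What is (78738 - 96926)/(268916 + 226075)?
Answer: -18188/494991 ≈ -0.036744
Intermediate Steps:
(78738 - 96926)/(268916 + 226075) = -18188/494991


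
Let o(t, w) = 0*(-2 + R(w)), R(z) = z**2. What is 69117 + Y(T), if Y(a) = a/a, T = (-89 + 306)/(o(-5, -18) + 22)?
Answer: 69118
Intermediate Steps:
o(t, w) = 0 (o(t, w) = 0*(-2 + w**2) = 0)
T = 217/22 (T = (-89 + 306)/(0 + 22) = 217/22 ≈ 9.8636)
Y(a) = 1
69117 + Y(T) = 69117 + 1 = 69118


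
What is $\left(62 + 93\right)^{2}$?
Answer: $24025$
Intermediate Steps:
$\left(62 + 93\right)^{2} = 155^{2} = 24025$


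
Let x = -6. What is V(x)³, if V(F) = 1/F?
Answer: -1/216 ≈ -0.0046296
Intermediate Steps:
V(x)³ = (1/(-6))³ = (-⅙)³ = -1/216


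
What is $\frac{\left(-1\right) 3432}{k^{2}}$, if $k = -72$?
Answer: $- \frac{143}{216} \approx -0.66204$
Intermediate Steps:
$\frac{\left(-1\right) 3432}{k^{2}} = \frac{\left(-1\right) 3432}{\left(-72\right)^{2}} = - \frac{3432}{5184} = \left(-3432\right) \frac{1}{5184} = - \frac{143}{216}$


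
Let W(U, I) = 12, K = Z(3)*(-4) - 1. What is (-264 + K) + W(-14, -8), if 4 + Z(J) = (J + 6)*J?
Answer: -345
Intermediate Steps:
Z(J) = -4 + J*(6 + J) (Z(J) = -4 + (J + 6)*J = -4 + (6 + J)*J = -4 + J*(6 + J))
K = -93 (K = (-4 + 3² + 6*3)*(-4) - 1 = (-4 + 9 + 18)*(-4) - 1 = 23*(-4) - 1 = -92 - 1 = -93)
(-264 + K) + W(-14, -8) = (-264 - 93) + 12 = -357 + 12 = -345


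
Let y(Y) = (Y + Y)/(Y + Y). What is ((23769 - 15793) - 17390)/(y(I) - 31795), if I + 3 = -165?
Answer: 1569/5299 ≈ 0.29609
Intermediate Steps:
I = -168 (I = -3 - 165 = -168)
y(Y) = 1 (y(Y) = (2*Y)/((2*Y)) = (2*Y)*(1/(2*Y)) = 1)
((23769 - 15793) - 17390)/(y(I) - 31795) = ((23769 - 15793) - 17390)/(1 - 31795) = (7976 - 17390)/(-31794) = -9414*(-1/31794) = 1569/5299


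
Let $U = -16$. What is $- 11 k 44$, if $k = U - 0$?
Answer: $7744$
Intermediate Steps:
$k = -16$ ($k = -16 - 0 = -16 + 0 = -16$)
$- 11 k 44 = \left(-11\right) \left(-16\right) 44 = 176 \cdot 44 = 7744$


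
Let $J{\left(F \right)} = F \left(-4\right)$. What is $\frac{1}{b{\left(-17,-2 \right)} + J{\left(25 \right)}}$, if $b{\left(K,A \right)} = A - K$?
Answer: $- \frac{1}{85} \approx -0.011765$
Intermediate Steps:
$J{\left(F \right)} = - 4 F$
$\frac{1}{b{\left(-17,-2 \right)} + J{\left(25 \right)}} = \frac{1}{\left(-2 - -17\right) - 100} = \frac{1}{\left(-2 + 17\right) - 100} = \frac{1}{15 - 100} = \frac{1}{-85} = - \frac{1}{85}$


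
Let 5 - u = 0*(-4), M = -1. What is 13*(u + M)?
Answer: 52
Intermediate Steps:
u = 5 (u = 5 - 0*(-4) = 5 - 1*0 = 5 + 0 = 5)
13*(u + M) = 13*(5 - 1) = 13*4 = 52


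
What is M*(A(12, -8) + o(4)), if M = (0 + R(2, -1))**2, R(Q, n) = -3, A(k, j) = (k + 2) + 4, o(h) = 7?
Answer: 225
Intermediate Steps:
A(k, j) = 6 + k (A(k, j) = (2 + k) + 4 = 6 + k)
M = 9 (M = (0 - 3)**2 = (-3)**2 = 9)
M*(A(12, -8) + o(4)) = 9*((6 + 12) + 7) = 9*(18 + 7) = 9*25 = 225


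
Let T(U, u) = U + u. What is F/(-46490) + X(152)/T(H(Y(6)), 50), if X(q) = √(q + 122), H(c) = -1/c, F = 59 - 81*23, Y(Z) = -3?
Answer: 902/23245 + 3*√274/151 ≈ 0.36767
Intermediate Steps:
F = -1804 (F = 59 - 1863 = -1804)
X(q) = √(122 + q)
F/(-46490) + X(152)/T(H(Y(6)), 50) = -1804/(-46490) + √(122 + 152)/(-1/(-3) + 50) = -1804*(-1/46490) + √274/(-1*(-⅓) + 50) = 902/23245 + √274/(⅓ + 50) = 902/23245 + √274/(151/3) = 902/23245 + √274*(3/151) = 902/23245 + 3*√274/151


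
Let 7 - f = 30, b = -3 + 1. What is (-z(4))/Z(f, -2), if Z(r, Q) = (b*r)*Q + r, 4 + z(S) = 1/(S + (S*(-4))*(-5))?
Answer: -67/1932 ≈ -0.034679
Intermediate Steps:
z(S) = -4 + 1/(21*S) (z(S) = -4 + 1/(S + (S*(-4))*(-5)) = -4 + 1/(S - 4*S*(-5)) = -4 + 1/(S + 20*S) = -4 + 1/(21*S))
b = -2
f = -23 (f = 7 - 1*30 = 7 - 30 = -23)
Z(r, Q) = r - 2*Q*r (Z(r, Q) = (-2*r)*Q + r = -2*Q*r + r = r - 2*Q*r)
(-z(4))/Z(f, -2) = (-(-4 + (1/21)/4))/((-23*(1 - 2*(-2)))) = (-(-4 + (1/21)*(1/4)))/((-23*(1 + 4))) = (-(-4 + 1/84))/((-23*5)) = -1*(-335/84)/(-115) = (335/84)*(-1/115) = -67/1932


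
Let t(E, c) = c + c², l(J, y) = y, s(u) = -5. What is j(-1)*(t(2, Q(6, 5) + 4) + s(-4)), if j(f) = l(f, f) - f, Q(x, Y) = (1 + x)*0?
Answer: 0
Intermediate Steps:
Q(x, Y) = 0
j(f) = 0 (j(f) = f - f = 0)
j(-1)*(t(2, Q(6, 5) + 4) + s(-4)) = 0*((0 + 4)*(1 + (0 + 4)) - 5) = 0*(4*(1 + 4) - 5) = 0*(4*5 - 5) = 0*(20 - 5) = 0*15 = 0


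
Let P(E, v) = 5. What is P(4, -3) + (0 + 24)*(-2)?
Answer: -43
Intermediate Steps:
P(4, -3) + (0 + 24)*(-2) = 5 + (0 + 24)*(-2) = 5 + 24*(-2) = 5 - 48 = -43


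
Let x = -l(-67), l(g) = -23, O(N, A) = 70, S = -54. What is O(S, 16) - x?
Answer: 47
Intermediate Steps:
x = 23 (x = -1*(-23) = 23)
O(S, 16) - x = 70 - 1*23 = 70 - 23 = 47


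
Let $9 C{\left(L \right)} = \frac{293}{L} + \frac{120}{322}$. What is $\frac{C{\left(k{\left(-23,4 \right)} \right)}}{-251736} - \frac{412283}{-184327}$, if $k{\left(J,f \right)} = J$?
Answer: $\frac{150386966789369}{67236123682728} \approx 2.2367$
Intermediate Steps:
$C{\left(L \right)} = \frac{20}{483} + \frac{293}{9 L}$ ($C{\left(L \right)} = \frac{\frac{293}{L} + \frac{120}{322}}{9} = \frac{\frac{293}{L} + 120 \cdot \frac{1}{322}}{9} = \frac{\frac{293}{L} + \frac{60}{161}}{9} = \frac{\frac{60}{161} + \frac{293}{L}}{9} = \frac{20}{483} + \frac{293}{9 L}$)
$\frac{C{\left(k{\left(-23,4 \right)} \right)}}{-251736} - \frac{412283}{-184327} = \frac{\frac{1}{1449} \frac{1}{-23} \left(47173 + 60 \left(-23\right)\right)}{-251736} - \frac{412283}{-184327} = \frac{1}{1449} \left(- \frac{1}{23}\right) \left(47173 - 1380\right) \left(- \frac{1}{251736}\right) - - \frac{412283}{184327} = \frac{1}{1449} \left(- \frac{1}{23}\right) 45793 \left(- \frac{1}{251736}\right) + \frac{412283}{184327} = \left(- \frac{1991}{1449}\right) \left(- \frac{1}{251736}\right) + \frac{412283}{184327} = \frac{1991}{364765464} + \frac{412283}{184327} = \frac{150386966789369}{67236123682728}$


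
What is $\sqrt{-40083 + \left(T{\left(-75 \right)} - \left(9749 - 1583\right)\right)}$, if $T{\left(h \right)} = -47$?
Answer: $2 i \sqrt{12074} \approx 219.76 i$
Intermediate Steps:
$\sqrt{-40083 + \left(T{\left(-75 \right)} - \left(9749 - 1583\right)\right)} = \sqrt{-40083 - 8213} = \sqrt{-48296} = 2 i \sqrt{12074}$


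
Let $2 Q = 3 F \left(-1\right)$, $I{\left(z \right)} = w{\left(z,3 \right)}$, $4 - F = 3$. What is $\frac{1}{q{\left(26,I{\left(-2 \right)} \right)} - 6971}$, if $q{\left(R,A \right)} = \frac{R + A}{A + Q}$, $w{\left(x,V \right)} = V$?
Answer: $- \frac{3}{20855} \approx -0.00014385$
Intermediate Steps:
$F = 1$ ($F = 4 - 3 = 1$)
$I{\left(z \right)} = 3$
$Q = - \frac{3}{2}$ ($Q = \frac{3 \cdot 1 \left(-1\right)}{2} = \frac{3 \left(-1\right)}{2} = \frac{1}{2} \left(-3\right) = - \frac{3}{2} \approx -1.5$)
$q{\left(R,A \right)} = \frac{A + R}{- \frac{3}{2} + A}$ ($q{\left(R,A \right)} = \frac{R + A}{A - \frac{3}{2}} = \frac{A + R}{- \frac{3}{2} + A}$)
$\frac{1}{q{\left(26,I{\left(-2 \right)} \right)} - 6971} = \frac{1}{\frac{2 \left(3 + 26\right)}{-3 + 2 \cdot 3} - 6971} = \frac{1}{2 \frac{1}{-3 + 6} \cdot 29 - 6971} = \frac{1}{2 \cdot \frac{1}{3} \cdot 29 - 6971} = \frac{1}{\frac{58}{3} - 6971} = \frac{1}{- \frac{20855}{3}} = - \frac{3}{20855}$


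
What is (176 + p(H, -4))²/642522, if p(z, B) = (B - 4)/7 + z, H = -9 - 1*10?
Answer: 1190281/31483578 ≈ 0.037806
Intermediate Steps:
H = -19 (H = -9 - 10 = -19)
p(z, B) = -4/7 + z + B/7 (p(z, B) = (-4 + B)*(⅐) + z = (-4/7 + B/7) + z = -4/7 + z + B/7)
(176 + p(H, -4))²/642522 = (176 + (-4/7 - 19 + (⅐)*(-4)))²/642522 = (176 + (-4/7 - 19 - 4/7))²*(1/642522) = (176 - 141/7)²*(1/642522) = (1091/7)²*(1/642522) = (1190281/49)*(1/642522) = 1190281/31483578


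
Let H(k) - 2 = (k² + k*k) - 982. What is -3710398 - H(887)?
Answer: -5282956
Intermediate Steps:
H(k) = -980 + 2*k² (H(k) = 2 + ((k² + k*k) - 982) = 2 + ((k² + k²) - 982) = 2 + (2*k² - 982) = 2 + (-982 + 2*k²) = -980 + 2*k²)
-3710398 - H(887) = -3710398 - (-980 + 2*887²) = -3710398 - (-980 + 2*786769) = -3710398 - (-980 + 1573538) = -3710398 - 1*1572558 = -3710398 - 1572558 = -5282956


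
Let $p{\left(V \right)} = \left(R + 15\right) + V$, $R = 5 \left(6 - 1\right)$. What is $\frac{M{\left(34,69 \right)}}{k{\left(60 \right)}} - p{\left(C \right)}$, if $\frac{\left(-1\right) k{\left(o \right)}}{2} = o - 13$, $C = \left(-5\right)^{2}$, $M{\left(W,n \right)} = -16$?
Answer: $- \frac{3047}{47} \approx -64.83$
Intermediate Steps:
$R = 25$ ($R = 5 \cdot 5 = 25$)
$C = 25$
$k{\left(o \right)} = 26 - 2 o$ ($k{\left(o \right)} = - 2 \left(o - 13\right) = - 2 \left(-13 + o\right) = 26 - 2 o$)
$p{\left(V \right)} = 40 + V$ ($p{\left(V \right)} = \left(25 + 15\right) + V = 40 + V$)
$\frac{M{\left(34,69 \right)}}{k{\left(60 \right)}} - p{\left(C \right)} = - \frac{16}{26 - 120} - \left(40 + 25\right) = - \frac{16}{26 - 120} - 65 = - \frac{16}{-94} - 65 = \left(-16\right) \left(- \frac{1}{94}\right) - 65 = \frac{8}{47} - 65 = - \frac{3047}{47}$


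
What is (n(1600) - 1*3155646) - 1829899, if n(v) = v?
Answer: -4983945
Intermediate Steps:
(n(1600) - 1*3155646) - 1829899 = (1600 - 1*3155646) - 1829899 = (1600 - 3155646) - 1829899 = -3154046 - 1829899 = -4983945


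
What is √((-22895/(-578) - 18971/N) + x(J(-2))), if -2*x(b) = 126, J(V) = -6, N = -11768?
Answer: I*√217893866734/100028 ≈ 4.6666*I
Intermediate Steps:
x(b) = -63 (x(b) = -½*126 = -63)
√((-22895/(-578) - 18971/N) + x(J(-2))) = √((-22895/(-578) - 18971/(-11768)) - 63) = √((-22895*(-1/578) - 18971*(-1/11768)) - 63) = √((22895/578 + 18971/11768) - 63) = √(140196799/3400952 - 63) = √(-74063177/3400952) = I*√217893866734/100028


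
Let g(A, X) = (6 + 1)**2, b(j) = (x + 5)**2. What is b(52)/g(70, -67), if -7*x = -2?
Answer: 1369/2401 ≈ 0.57018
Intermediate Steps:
x = 2/7 (x = -1/7*(-2) = 2/7 ≈ 0.28571)
b(j) = 1369/49 (b(j) = (2/7 + 5)**2 = (37/7)**2 = 1369/49)
g(A, X) = 49 (g(A, X) = 7**2 = 49)
b(52)/g(70, -67) = (1369/49)/49 = (1369/49)*(1/49) = 1369/2401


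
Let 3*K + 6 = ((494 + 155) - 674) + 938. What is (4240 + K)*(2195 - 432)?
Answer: 24024401/3 ≈ 8.0081e+6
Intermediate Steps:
K = 907/3 (K = -2 + (((494 + 155) - 674) + 938)/3 = -2 + ((649 - 674) + 938)/3 = -2 + (-25 + 938)/3 = -2 + (⅓)*913 = -2 + 913/3 = 907/3 ≈ 302.33)
(4240 + K)*(2195 - 432) = (4240 + 907/3)*(2195 - 432) = (13627/3)*1763 = 24024401/3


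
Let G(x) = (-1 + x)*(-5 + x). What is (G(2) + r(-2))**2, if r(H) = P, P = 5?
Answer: 4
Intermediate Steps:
r(H) = 5
(G(2) + r(-2))**2 = ((5 + 2**2 - 6*2) + 5)**2 = ((5 + 4 - 12) + 5)**2 = (-3 + 5)**2 = 2**2 = 4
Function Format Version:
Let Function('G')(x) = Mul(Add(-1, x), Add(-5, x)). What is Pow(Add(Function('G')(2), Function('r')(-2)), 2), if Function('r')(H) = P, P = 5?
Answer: 4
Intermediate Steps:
Function('r')(H) = 5
Pow(Add(Function('G')(2), Function('r')(-2)), 2) = Pow(Add(Add(5, Pow(2, 2), Mul(-6, 2)), 5), 2) = Pow(Add(Add(5, 4, -12), 5), 2) = Pow(Add(-3, 5), 2) = Pow(2, 2) = 4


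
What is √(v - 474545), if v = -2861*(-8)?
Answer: I*√451657 ≈ 672.05*I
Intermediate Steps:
v = 22888
√(v - 474545) = √(22888 - 474545) = √(-451657) = I*√451657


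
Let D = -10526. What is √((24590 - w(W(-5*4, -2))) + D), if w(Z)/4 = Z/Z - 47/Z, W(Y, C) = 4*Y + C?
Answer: √23631006/41 ≈ 118.57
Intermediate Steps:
W(Y, C) = C + 4*Y
w(Z) = 4 - 188/Z (w(Z) = 4*(Z/Z - 47/Z) = 4*(1 - 47/Z) = 4 - 188/Z)
√((24590 - w(W(-5*4, -2))) + D) = √((24590 - (4 - 188/(-2 + 4*(-5*4)))) - 10526) = √((24590 - (4 - 188/(-2 + 4*(-20)))) - 10526) = √((24590 - (4 - 188/(-2 - 80))) - 10526) = √((24590 - (4 - 188/(-82))) - 10526) = √((24590 - (4 - 188*(-1/82))) - 10526) = √((24590 - (4 + 94/41)) - 10526) = √((24590 - 1*258/41) - 10526) = √((24590 - 258/41) - 10526) = √(1007932/41 - 10526) = √(576366/41) = √23631006/41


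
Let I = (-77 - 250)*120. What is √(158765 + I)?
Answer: 5*√4781 ≈ 345.72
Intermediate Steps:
I = -39240 (I = -327*120 = -39240)
√(158765 + I) = √(158765 - 39240) = √119525 = 5*√4781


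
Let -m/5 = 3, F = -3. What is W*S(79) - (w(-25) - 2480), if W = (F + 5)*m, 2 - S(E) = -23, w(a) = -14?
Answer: 1744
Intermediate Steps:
m = -15 (m = -5*3 = -15)
S(E) = 25 (S(E) = 2 - 1*(-23) = 2 + 23 = 25)
W = -30 (W = (-3 + 5)*(-15) = 2*(-15) = -30)
W*S(79) - (w(-25) - 2480) = -30*25 - (-14 - 2480) = -750 - 1*(-2494) = -750 + 2494 = 1744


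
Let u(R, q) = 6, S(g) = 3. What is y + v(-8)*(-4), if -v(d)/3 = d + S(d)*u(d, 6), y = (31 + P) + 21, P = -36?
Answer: 136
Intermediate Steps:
y = 16 (y = (31 - 36) + 21 = -5 + 21 = 16)
v(d) = -54 - 3*d (v(d) = -3*(d + 3*6) = -3*(d + 18) = -3*(18 + d) = -54 - 3*d)
y + v(-8)*(-4) = 16 + (-54 - 3*(-8))*(-4) = 16 + (-54 + 24)*(-4) = 16 - 30*(-4) = 16 + 120 = 136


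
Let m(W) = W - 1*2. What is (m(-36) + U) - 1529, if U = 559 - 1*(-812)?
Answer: -196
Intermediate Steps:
m(W) = -2 + W (m(W) = W - 2 = -2 + W)
U = 1371 (U = 559 + 812 = 1371)
(m(-36) + U) - 1529 = ((-2 - 36) + 1371) - 1529 = (-38 + 1371) - 1529 = 1333 - 1529 = -196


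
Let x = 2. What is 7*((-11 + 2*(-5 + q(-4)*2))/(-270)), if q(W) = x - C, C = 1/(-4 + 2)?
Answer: 77/270 ≈ 0.28519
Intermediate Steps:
C = -½ (C = 1/(-2) = -½ ≈ -0.50000)
q(W) = 5/2 (q(W) = 2 - 1*(-½) = 2 + ½ = 5/2)
7*((-11 + 2*(-5 + q(-4)*2))/(-270)) = 7*((-11 + 2*(-5 + (5/2)*2))/(-270)) = 7*((-11 + 2*(-5 + 5))*(-1/270)) = 7*((-11 + 2*0)*(-1/270)) = 7*((-11 + 0)*(-1/270)) = 7*(-11*(-1/270)) = 7*(11/270) = 77/270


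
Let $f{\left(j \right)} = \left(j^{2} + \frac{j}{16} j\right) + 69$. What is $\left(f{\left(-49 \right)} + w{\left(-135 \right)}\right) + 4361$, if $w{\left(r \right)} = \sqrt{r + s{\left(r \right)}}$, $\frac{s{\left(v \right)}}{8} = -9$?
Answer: $\frac{111697}{16} + 3 i \sqrt{23} \approx 6981.1 + 14.387 i$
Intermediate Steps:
$s{\left(v \right)} = -72$ ($s{\left(v \right)} = 8 \left(-9\right) = -72$)
$f{\left(j \right)} = 69 + \frac{17 j^{2}}{16}$ ($f{\left(j \right)} = \left(j^{2} + j \frac{1}{16} j\right) + 69 = \left(j^{2} + \frac{j}{16} j\right) + 69 = \left(j^{2} + \frac{j^{2}}{16}\right) + 69 = \frac{17 j^{2}}{16} + 69 = 69 + \frac{17 j^{2}}{16}$)
$w{\left(r \right)} = \sqrt{-72 + r}$ ($w{\left(r \right)} = \sqrt{r - 72} = \sqrt{-72 + r}$)
$\left(f{\left(-49 \right)} + w{\left(-135 \right)}\right) + 4361 = \left(\left(69 + \frac{17 \left(-49\right)^{2}}{16}\right) + \sqrt{-72 - 135}\right) + 4361 = \left(\left(69 + \frac{17}{16} \cdot 2401\right) + \sqrt{-207}\right) + 4361 = \left(\left(69 + \frac{40817}{16}\right) + 3 i \sqrt{23}\right) + 4361 = \left(\frac{41921}{16} + 3 i \sqrt{23}\right) + 4361 = \frac{111697}{16} + 3 i \sqrt{23}$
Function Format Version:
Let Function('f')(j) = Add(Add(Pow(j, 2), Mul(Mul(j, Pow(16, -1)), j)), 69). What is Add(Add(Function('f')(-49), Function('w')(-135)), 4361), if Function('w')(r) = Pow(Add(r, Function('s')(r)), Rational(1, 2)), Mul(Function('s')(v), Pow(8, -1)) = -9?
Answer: Add(Rational(111697, 16), Mul(3, I, Pow(23, Rational(1, 2)))) ≈ Add(6981.1, Mul(14.387, I))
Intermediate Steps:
Function('s')(v) = -72 (Function('s')(v) = Mul(8, -9) = -72)
Function('f')(j) = Add(69, Mul(Rational(17, 16), Pow(j, 2))) (Function('f')(j) = Add(Add(Pow(j, 2), Mul(Mul(j, Rational(1, 16)), j)), 69) = Add(Add(Pow(j, 2), Mul(Mul(Rational(1, 16), j), j)), 69) = Add(Add(Pow(j, 2), Mul(Rational(1, 16), Pow(j, 2))), 69) = Add(Mul(Rational(17, 16), Pow(j, 2)), 69) = Add(69, Mul(Rational(17, 16), Pow(j, 2))))
Function('w')(r) = Pow(Add(-72, r), Rational(1, 2)) (Function('w')(r) = Pow(Add(r, -72), Rational(1, 2)) = Pow(Add(-72, r), Rational(1, 2)))
Add(Add(Function('f')(-49), Function('w')(-135)), 4361) = Add(Add(Add(69, Mul(Rational(17, 16), Pow(-49, 2))), Pow(Add(-72, -135), Rational(1, 2))), 4361) = Add(Add(Add(69, Mul(Rational(17, 16), 2401)), Pow(-207, Rational(1, 2))), 4361) = Add(Add(Add(69, Rational(40817, 16)), Mul(3, I, Pow(23, Rational(1, 2)))), 4361) = Add(Add(Rational(41921, 16), Mul(3, I, Pow(23, Rational(1, 2)))), 4361) = Add(Rational(111697, 16), Mul(3, I, Pow(23, Rational(1, 2))))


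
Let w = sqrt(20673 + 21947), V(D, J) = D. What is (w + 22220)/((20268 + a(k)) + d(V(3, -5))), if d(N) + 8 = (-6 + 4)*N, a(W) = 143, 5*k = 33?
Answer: 22220/20397 + 2*sqrt(10655)/20397 ≈ 1.0995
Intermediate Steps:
k = 33/5 (k = (1/5)*33 = 33/5 ≈ 6.6000)
w = 2*sqrt(10655) (w = sqrt(42620) = 2*sqrt(10655) ≈ 206.45)
d(N) = -8 - 2*N (d(N) = -8 + (-6 + 4)*N = -8 - 2*N)
(w + 22220)/((20268 + a(k)) + d(V(3, -5))) = (2*sqrt(10655) + 22220)/((20268 + 143) + (-8 - 2*3)) = (22220 + 2*sqrt(10655))/(20411 + (-8 - 6)) = (22220 + 2*sqrt(10655))/(20411 - 14) = (22220 + 2*sqrt(10655))/20397 = (22220 + 2*sqrt(10655))*(1/20397) = 22220/20397 + 2*sqrt(10655)/20397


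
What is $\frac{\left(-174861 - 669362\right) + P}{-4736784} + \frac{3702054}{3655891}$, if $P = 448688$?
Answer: $\frac{6327287667007}{5772388664848} \approx 1.0961$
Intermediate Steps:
$\frac{\left(-174861 - 669362\right) + P}{-4736784} + \frac{3702054}{3655891} = \frac{\left(-174861 - 669362\right) + 448688}{-4736784} + \frac{3702054}{3655891} = \left(-844223 + 448688\right) \left(- \frac{1}{4736784}\right) + 3702054 \cdot \frac{1}{3655891} = \left(-395535\right) \left(- \frac{1}{4736784}\right) + \frac{3702054}{3655891} = \frac{131845}{1578928} + \frac{3702054}{3655891} = \frac{6327287667007}{5772388664848}$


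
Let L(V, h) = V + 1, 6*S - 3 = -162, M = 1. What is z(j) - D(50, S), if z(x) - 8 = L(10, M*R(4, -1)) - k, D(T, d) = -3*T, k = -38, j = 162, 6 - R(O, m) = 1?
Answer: 207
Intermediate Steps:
R(O, m) = 5 (R(O, m) = 6 - 1*1 = 6 - 1 = 5)
S = -53/2 (S = 1/2 + (1/6)*(-162) = 1/2 - 27 = -53/2 ≈ -26.500)
L(V, h) = 1 + V
z(x) = 57 (z(x) = 8 + ((1 + 10) - 1*(-38)) = 8 + (11 + 38) = 8 + 49 = 57)
z(j) - D(50, S) = 57 - (-3)*50 = 57 - 1*(-150) = 57 + 150 = 207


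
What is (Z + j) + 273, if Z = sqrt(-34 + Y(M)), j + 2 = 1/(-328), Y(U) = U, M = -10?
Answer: 88887/328 + 2*I*sqrt(11) ≈ 271.0 + 6.6332*I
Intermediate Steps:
j = -657/328 (j = -2 + 1/(-328) = -2 - 1/328 = -657/328 ≈ -2.0030)
Z = 2*I*sqrt(11) (Z = sqrt(-34 - 10) = sqrt(-44) = 2*I*sqrt(11) ≈ 6.6332*I)
(Z + j) + 273 = (2*I*sqrt(11) - 657/328) + 273 = (-657/328 + 2*I*sqrt(11)) + 273 = 88887/328 + 2*I*sqrt(11)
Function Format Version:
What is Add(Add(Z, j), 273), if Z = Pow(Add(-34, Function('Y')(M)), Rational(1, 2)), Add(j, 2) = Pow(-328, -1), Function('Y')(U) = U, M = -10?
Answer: Add(Rational(88887, 328), Mul(2, I, Pow(11, Rational(1, 2)))) ≈ Add(271.00, Mul(6.6332, I))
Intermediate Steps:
j = Rational(-657, 328) (j = Add(-2, Pow(-328, -1)) = Add(-2, Rational(-1, 328)) = Rational(-657, 328) ≈ -2.0030)
Z = Mul(2, I, Pow(11, Rational(1, 2))) (Z = Pow(Add(-34, -10), Rational(1, 2)) = Pow(-44, Rational(1, 2)) = Mul(2, I, Pow(11, Rational(1, 2))) ≈ Mul(6.6332, I))
Add(Add(Z, j), 273) = Add(Add(Mul(2, I, Pow(11, Rational(1, 2))), Rational(-657, 328)), 273) = Add(Add(Rational(-657, 328), Mul(2, I, Pow(11, Rational(1, 2)))), 273) = Add(Rational(88887, 328), Mul(2, I, Pow(11, Rational(1, 2))))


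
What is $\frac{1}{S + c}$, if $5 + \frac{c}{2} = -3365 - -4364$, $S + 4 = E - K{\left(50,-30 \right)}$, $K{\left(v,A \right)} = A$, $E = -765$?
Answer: $\frac{1}{1249} \approx 0.00080064$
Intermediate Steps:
$S = -739$ ($S = -4 - 735 = -739$)
$c = 1988$ ($c = -10 + 2 \left(-3365 - -4364\right) = -10 + 2 \left(-3365 + 4364\right) = -10 + 2 \cdot 999 = -10 + 1998 = 1988$)
$\frac{1}{S + c} = \frac{1}{-739 + 1988} = \frac{1}{1249}$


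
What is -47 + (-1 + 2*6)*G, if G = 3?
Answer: -14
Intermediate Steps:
-47 + (-1 + 2*6)*G = -47 + (-1 + 2*6)*3 = -47 + (-1 + 12)*3 = -47 + 11*3 = -47 + 33 = -14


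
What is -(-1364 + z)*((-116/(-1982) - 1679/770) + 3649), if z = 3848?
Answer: -3456266415642/381535 ≈ -9.0588e+6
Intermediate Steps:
-(-1364 + z)*((-116/(-1982) - 1679/770) + 3649) = -(-1364 + 3848)*((-116/(-1982) - 1679/770) + 3649) = -2484*((-116*(-1/1982) - 1679*1/770) + 3649) = -2484*((58/991 - 1679/770) + 3649) = -2484*(-1619229/763070 + 3649) = -2484*2782823201/763070 = -1*3456266415642/381535 = -3456266415642/381535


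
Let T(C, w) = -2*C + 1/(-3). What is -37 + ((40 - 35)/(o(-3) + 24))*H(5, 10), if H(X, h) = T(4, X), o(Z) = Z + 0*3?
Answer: -2456/63 ≈ -38.984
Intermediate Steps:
o(Z) = Z (o(Z) = Z + 0 = Z)
T(C, w) = -⅓ - 2*C (T(C, w) = -2*C - ⅓ = -⅓ - 2*C)
H(X, h) = -25/3 (H(X, h) = -⅓ - 2*4 = -⅓ - 8 = -25/3)
-37 + ((40 - 35)/(o(-3) + 24))*H(5, 10) = -37 + ((40 - 35)/(-3 + 24))*(-25/3) = -37 + (5/21)*(-25/3) = -37 - 125/63 = -2456/63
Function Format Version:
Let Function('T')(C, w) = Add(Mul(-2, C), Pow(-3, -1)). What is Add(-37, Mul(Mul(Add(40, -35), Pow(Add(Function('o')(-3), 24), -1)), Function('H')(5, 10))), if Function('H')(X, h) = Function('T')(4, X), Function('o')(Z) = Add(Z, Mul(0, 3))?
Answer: Rational(-2456, 63) ≈ -38.984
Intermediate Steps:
Function('o')(Z) = Z (Function('o')(Z) = Add(Z, 0) = Z)
Function('T')(C, w) = Add(Rational(-1, 3), Mul(-2, C)) (Function('T')(C, w) = Add(Mul(-2, C), Rational(-1, 3)) = Add(Rational(-1, 3), Mul(-2, C)))
Function('H')(X, h) = Rational(-25, 3) (Function('H')(X, h) = Add(Rational(-1, 3), Mul(-2, 4)) = Add(Rational(-1, 3), -8) = Rational(-25, 3))
Add(-37, Mul(Mul(Add(40, -35), Pow(Add(Function('o')(-3), 24), -1)), Function('H')(5, 10))) = Add(-37, Mul(Mul(Add(40, -35), Pow(Add(-3, 24), -1)), Rational(-25, 3))) = Add(-37, Mul(Mul(5, Pow(21, -1)), Rational(-25, 3))) = Add(-37, Mul(Mul(5, Rational(1, 21)), Rational(-25, 3))) = Add(-37, Mul(Rational(5, 21), Rational(-25, 3))) = Add(-37, Rational(-125, 63)) = Rational(-2456, 63)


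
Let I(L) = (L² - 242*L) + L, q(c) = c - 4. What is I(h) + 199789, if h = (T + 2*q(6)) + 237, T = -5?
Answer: 198609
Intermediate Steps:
q(c) = -4 + c
h = 236 (h = (-5 + 2*(-4 + 6)) + 237 = (-5 + 2*2) + 237 = (-5 + 4) + 237 = -1 + 237 = 236)
I(L) = L² - 241*L
I(h) + 199789 = 236*(-241 + 236) + 199789 = 236*(-5) + 199789 = -1180 + 199789 = 198609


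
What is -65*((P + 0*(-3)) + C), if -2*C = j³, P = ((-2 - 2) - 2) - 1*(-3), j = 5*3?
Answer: 219765/2 ≈ 1.0988e+5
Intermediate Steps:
j = 15
P = -3 (P = (-4 - 2) + 3 = -6 + 3 = -3)
C = -3375/2 (C = -½*15³ = -½*3375 = -3375/2 ≈ -1687.5)
-65*((P + 0*(-3)) + C) = -65*((-3 + 0*(-3)) - 3375/2) = -65*((-3 + 0) - 3375/2) = -65*(-3 - 3375/2) = -65*(-3381/2) = 219765/2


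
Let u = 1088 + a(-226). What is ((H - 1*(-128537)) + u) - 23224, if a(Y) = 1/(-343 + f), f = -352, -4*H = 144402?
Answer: 97717693/1390 ≈ 70301.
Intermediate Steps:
H = -72201/2 (H = -¼*144402 = -72201/2 ≈ -36101.)
a(Y) = -1/695 (a(Y) = 1/(-343 - 352) = 1/(-695) = -1/695)
u = 756159/695 (u = 1088 - 1/695 = 756159/695 ≈ 1088.0)
((H - 1*(-128537)) + u) - 23224 = ((-72201/2 - 1*(-128537)) + 756159/695) - 23224 = ((-72201/2 + 128537) + 756159/695) - 23224 = (184873/2 + 756159/695) - 23224 = 129999053/1390 - 23224 = 97717693/1390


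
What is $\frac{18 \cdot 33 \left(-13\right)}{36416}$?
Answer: $- \frac{3861}{18208} \approx -0.21205$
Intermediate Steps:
$\frac{18 \cdot 33 \left(-13\right)}{36416} = 594 \left(-13\right) \frac{1}{36416} = \left(-7722\right) \frac{1}{36416} = - \frac{3861}{18208}$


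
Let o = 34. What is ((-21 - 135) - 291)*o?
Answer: -15198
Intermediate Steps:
((-21 - 135) - 291)*o = ((-21 - 135) - 291)*34 = (-156 - 291)*34 = -447*34 = -15198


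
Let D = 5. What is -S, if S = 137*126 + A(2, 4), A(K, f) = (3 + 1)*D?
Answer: -17282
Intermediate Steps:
A(K, f) = 20 (A(K, f) = (3 + 1)*5 = 4*5 = 20)
S = 17282 (S = 137*126 + 20 = 17262 + 20 = 17282)
-S = -1*17282 = -17282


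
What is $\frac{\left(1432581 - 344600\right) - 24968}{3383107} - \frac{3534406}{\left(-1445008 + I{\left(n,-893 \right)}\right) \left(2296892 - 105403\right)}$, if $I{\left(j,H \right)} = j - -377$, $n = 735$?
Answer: $\frac{240263219482740451}{764650376047548172} \approx 0.31421$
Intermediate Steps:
$I{\left(j,H \right)} = 377 + j$ ($I{\left(j,H \right)} = j + 377 = 377 + j$)
$\frac{\left(1432581 - 344600\right) - 24968}{3383107} - \frac{3534406}{\left(-1445008 + I{\left(n,-893 \right)}\right) \left(2296892 - 105403\right)} = \frac{\left(1432581 - 344600\right) - 24968}{3383107} - \frac{3534406}{\left(-1445008 + \left(377 + 735\right)\right) \left(2296892 - 105403\right)} = \left(1087981 - 24968\right) \frac{1}{3383107} - \frac{3534406}{\left(-1445008 + 1112\right) 2191489} = 1063013 \cdot \frac{1}{3383107} - \frac{3534406}{\left(-1443896\right) 2191489} = \frac{151859}{483301} - \frac{3534406}{-3164282201144} = \frac{151859}{483301} - - \frac{1767203}{1582141100572} = \frac{151859}{483301} + \frac{1767203}{1582141100572} = \frac{240263219482740451}{764650376047548172}$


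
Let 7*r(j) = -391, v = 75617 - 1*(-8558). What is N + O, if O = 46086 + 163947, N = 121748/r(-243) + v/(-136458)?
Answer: 1584285680723/7622154 ≈ 2.0785e+5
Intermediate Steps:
v = 84175 (v = 75617 + 8558 = 84175)
r(j) = -391/7 (r(j) = (⅐)*(-391) = -391/7)
N = -16618190359/7622154 (N = 121748/(-391/7) + 84175/(-136458) = 121748*(-7/391) + 84175*(-1/136458) = -852236/391 - 12025/19494 = -16618190359/7622154 ≈ -2180.3)
O = 210033
N + O = -16618190359/7622154 + 210033 = 1584285680723/7622154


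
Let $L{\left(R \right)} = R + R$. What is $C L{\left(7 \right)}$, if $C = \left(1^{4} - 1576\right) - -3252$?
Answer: $23478$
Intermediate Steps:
$C = 1677$ ($C = \left(1 - 1576\right) + 3252 = -1575 + 3252 = 1677$)
$L{\left(R \right)} = 2 R$
$C L{\left(7 \right)} = 1677 \cdot 2 \cdot 7 = 1677 \cdot 14 = 23478$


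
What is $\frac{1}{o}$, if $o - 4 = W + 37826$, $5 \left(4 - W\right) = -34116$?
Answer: $\frac{5}{223286} \approx 2.2393 \cdot 10^{-5}$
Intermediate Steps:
$W = \frac{34136}{5}$ ($W = 4 - - \frac{34116}{5} = 4 + \frac{34116}{5} = \frac{34136}{5} \approx 6827.2$)
$o = \frac{223286}{5}$ ($o = 4 + \left(\frac{34136}{5} + 37826\right) = 4 + \frac{223266}{5} = \frac{223286}{5} \approx 44657.0$)
$\frac{1}{o} = \frac{1}{\frac{223286}{5}} = \frac{5}{223286}$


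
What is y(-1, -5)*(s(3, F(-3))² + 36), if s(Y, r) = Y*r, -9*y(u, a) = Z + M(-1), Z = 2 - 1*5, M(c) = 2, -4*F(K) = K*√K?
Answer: 37/16 ≈ 2.3125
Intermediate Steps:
F(K) = -K^(3/2)/4 (F(K) = -K*√K/4 = -K^(3/2)/4)
Z = -3 (Z = 2 - 5 = -3)
y(u, a) = ⅑ (y(u, a) = -(-3 + 2)/9 = -⅑*(-1) = ⅑)
y(-1, -5)*(s(3, F(-3))² + 36) = ((3*(-(-3)*I*√3/4))² + 36)/9 = ((3*(3*I*√3/4))² + 36)/9 = ((9*I*√3/4)² + 36)/9 = (-243/16 + 36)/9 = (⅑)*(333/16) = 37/16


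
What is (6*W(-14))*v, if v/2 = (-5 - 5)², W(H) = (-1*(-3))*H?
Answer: -50400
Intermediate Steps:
W(H) = 3*H
v = 200 (v = 2*(-5 - 5)² = 2*(-10)² = 2*100 = 200)
(6*W(-14))*v = (6*(3*(-14)))*200 = (6*(-42))*200 = -252*200 = -50400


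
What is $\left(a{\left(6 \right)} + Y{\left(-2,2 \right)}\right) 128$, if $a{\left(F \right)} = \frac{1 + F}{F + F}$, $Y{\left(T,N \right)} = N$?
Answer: $\frac{992}{3} \approx 330.67$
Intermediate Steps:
$a{\left(F \right)} = \frac{1 + F}{2 F}$
$\left(a{\left(6 \right)} + Y{\left(-2,2 \right)}\right) 128 = \left(\frac{1 + 6}{2 \cdot 6} + 2\right) 128 = \left(\frac{1}{2} \cdot \frac{1}{6} \cdot 7 + 2\right) 128 = \left(\frac{7}{12} + 2\right) 128 = \frac{31}{12} \cdot 128 = \frac{992}{3}$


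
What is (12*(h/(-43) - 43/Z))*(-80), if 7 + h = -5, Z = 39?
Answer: 441920/559 ≈ 790.55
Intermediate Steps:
h = -12 (h = -7 - 5 = -12)
(12*(h/(-43) - 43/Z))*(-80) = (12*(-12/(-43) - 43/39))*(-80) = (12*(-12*(-1/43) - 43*1/39))*(-80) = (12*(12/43 - 43/39))*(-80) = (12*(-1381/1677))*(-80) = -5524/559*(-80) = 441920/559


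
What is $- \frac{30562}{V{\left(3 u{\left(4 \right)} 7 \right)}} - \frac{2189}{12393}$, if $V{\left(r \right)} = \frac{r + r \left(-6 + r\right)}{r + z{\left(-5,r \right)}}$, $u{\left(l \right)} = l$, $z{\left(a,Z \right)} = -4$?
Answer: $- \frac{360891851}{979047} \approx -368.62$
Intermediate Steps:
$V{\left(r \right)} = \frac{r + r \left(-6 + r\right)}{-4 + r}$ ($V{\left(r \right)} = \frac{r + r \left(-6 + r\right)}{r - 4} = \frac{r + r \left(-6 + r\right)}{-4 + r}$)
$- \frac{30562}{V{\left(3 u{\left(4 \right)} 7 \right)}} - \frac{2189}{12393} = - \frac{30562}{3 \cdot 4 \cdot 7 \frac{1}{-4 + 3 \cdot 4 \cdot 7} \left(-5 + 3 \cdot 4 \cdot 7\right)} - \frac{2189}{12393} = - \frac{30562}{12 \cdot 7 \frac{1}{-4 + 12 \cdot 7} \left(-5 + 12 \cdot 7\right)} - \frac{2189}{12393} = - \frac{30562}{84 \frac{1}{-4 + 84} \left(-5 + 84\right)} - \frac{2189}{12393} = - \frac{30562}{84 \cdot \frac{1}{80} \cdot 79} - \frac{2189}{12393} = - \frac{30562}{\frac{1659}{20}} - \frac{2189}{12393} = \left(-30562\right) \frac{20}{1659} - \frac{2189}{12393} = - \frac{87320}{237} - \frac{2189}{12393} = - \frac{360891851}{979047}$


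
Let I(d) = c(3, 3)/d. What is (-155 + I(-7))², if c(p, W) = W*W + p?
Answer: 1203409/49 ≈ 24559.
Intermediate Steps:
c(p, W) = p + W² (c(p, W) = W² + p = p + W²)
I(d) = 12/d (I(d) = (3 + 3²)/d = (3 + 9)/d = 12/d)
(-155 + I(-7))² = (-155 + 12/(-7))² = (-155 + 12*(-⅐))² = (-155 - 12/7)² = (-1097/7)² = 1203409/49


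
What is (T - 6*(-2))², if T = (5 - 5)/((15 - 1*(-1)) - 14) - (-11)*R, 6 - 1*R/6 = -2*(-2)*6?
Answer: 1382976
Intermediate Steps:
R = -108 (R = 36 - 6*(-2*(-2))*6 = 36 - 24*6 = 36 - 6*24 = 36 - 144 = -108)
T = -1188 (T = (5 - 5)/((15 - 1*(-1)) - 14) - (-11)*(-108) = 0/((15 + 1) - 14) - 1*1188 = 0/(16 - 14) - 1188 = 0/2 - 1188 = 0*(½) - 1188 = 0 - 1188 = -1188)
(T - 6*(-2))² = (-1188 - 6*(-2))² = (-1188 + 12)² = (-1176)² = 1382976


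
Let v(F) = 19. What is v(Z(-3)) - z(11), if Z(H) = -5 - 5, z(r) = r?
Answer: 8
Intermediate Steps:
Z(H) = -10
v(Z(-3)) - z(11) = 19 - 1*11 = 19 - 11 = 8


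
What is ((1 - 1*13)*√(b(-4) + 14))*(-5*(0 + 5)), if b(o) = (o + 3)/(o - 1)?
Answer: 60*√355 ≈ 1130.5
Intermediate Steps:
b(o) = (3 + o)/(-1 + o)
((1 - 1*13)*√(b(-4) + 14))*(-5*(0 + 5)) = ((1 - 1*13)*√((3 - 4)/(-1 - 4) + 14))*(-5*(0 + 5)) = ((1 - 13)*√(-1/(-5) + 14))*(-5*5) = -12*√(-⅕*(-1) + 14)*(-25) = -12*√(⅕ + 14)*(-25) = -12*√355/5*(-25) = 60*√355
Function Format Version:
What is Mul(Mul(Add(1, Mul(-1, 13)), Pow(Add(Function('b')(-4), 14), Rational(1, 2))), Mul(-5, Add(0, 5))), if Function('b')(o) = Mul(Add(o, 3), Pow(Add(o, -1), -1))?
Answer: Mul(60, Pow(355, Rational(1, 2))) ≈ 1130.5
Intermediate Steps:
Function('b')(o) = Mul(Pow(Add(-1, o), -1), Add(3, o)) (Function('b')(o) = Mul(Add(3, o), Pow(Add(-1, o), -1)) = Mul(Pow(Add(-1, o), -1), Add(3, o)))
Mul(Mul(Add(1, Mul(-1, 13)), Pow(Add(Function('b')(-4), 14), Rational(1, 2))), Mul(-5, Add(0, 5))) = Mul(Mul(Add(1, Mul(-1, 13)), Pow(Add(Mul(Pow(Add(-1, -4), -1), Add(3, -4)), 14), Rational(1, 2))), Mul(-5, Add(0, 5))) = Mul(Mul(Add(1, -13), Pow(Add(Mul(Pow(-5, -1), -1), 14), Rational(1, 2))), Mul(-5, 5)) = Mul(Mul(-12, Pow(Add(Mul(Rational(-1, 5), -1), 14), Rational(1, 2))), -25) = Mul(Mul(-12, Pow(Add(Rational(1, 5), 14), Rational(1, 2))), -25) = Mul(Mul(-12, Pow(Rational(71, 5), Rational(1, 2))), -25) = Mul(Mul(-12, Mul(Rational(1, 5), Pow(355, Rational(1, 2)))), -25) = Mul(Mul(Rational(-12, 5), Pow(355, Rational(1, 2))), -25) = Mul(60, Pow(355, Rational(1, 2)))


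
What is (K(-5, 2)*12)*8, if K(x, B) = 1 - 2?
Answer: -96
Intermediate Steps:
K(x, B) = -1
(K(-5, 2)*12)*8 = -1*12*8 = -12*8 = -96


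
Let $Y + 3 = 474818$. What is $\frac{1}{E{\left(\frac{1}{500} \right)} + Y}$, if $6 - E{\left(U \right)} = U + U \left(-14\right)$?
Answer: $\frac{500}{237410513} \approx 2.1061 \cdot 10^{-6}$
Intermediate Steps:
$Y = 474815$ ($Y = -3 + 474818 = 474815$)
$E{\left(U \right)} = 6 + 13 U$ ($E{\left(U \right)} = 6 - \left(U + U \left(-14\right)\right) = 6 - \left(U - 14 U\right) = 6 - - 13 U = 6 + 13 U$)
$\frac{1}{E{\left(\frac{1}{500} \right)} + Y} = \frac{1}{\left(6 + \frac{13}{500}\right) + 474815} = \frac{1}{\frac{3013}{500} + 474815} = \frac{1}{\frac{237410513}{500}} = \frac{500}{237410513}$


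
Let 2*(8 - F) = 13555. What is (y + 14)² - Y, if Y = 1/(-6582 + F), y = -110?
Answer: 246094850/26703 ≈ 9216.0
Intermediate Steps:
F = -13539/2 (F = 8 - ½*13555 = 8 - 13555/2 = -13539/2 ≈ -6769.5)
Y = -2/26703 (Y = 1/(-6582 - 13539/2) = 1/(-26703/2) = -2/26703 ≈ -7.4898e-5)
(y + 14)² - Y = (-110 + 14)² - 1*(-2/26703) = (-96)² + 2/26703 = 9216 + 2/26703 = 246094850/26703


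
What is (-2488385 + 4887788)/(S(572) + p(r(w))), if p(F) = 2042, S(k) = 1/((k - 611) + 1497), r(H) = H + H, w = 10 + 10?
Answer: 3498329574/2977237 ≈ 1175.0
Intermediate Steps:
w = 20
r(H) = 2*H
S(k) = 1/(886 + k) (S(k) = 1/((-611 + k) + 1497) = 1/(886 + k))
(-2488385 + 4887788)/(S(572) + p(r(w))) = (-2488385 + 4887788)/(1/(886 + 572) + 2042) = 2399403/(1/1458 + 2042) = 2399403/(2977237/1458) = 2399403*(1458/2977237) = 3498329574/2977237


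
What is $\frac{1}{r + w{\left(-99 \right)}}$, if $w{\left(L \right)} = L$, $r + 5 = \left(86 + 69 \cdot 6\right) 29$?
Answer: $\frac{1}{14396} \approx 6.9464 \cdot 10^{-5}$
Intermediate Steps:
$r = 14495$ ($r = -5 + \left(86 + 69 \cdot 6\right) 29 = -5 + \left(86 + 414\right) 29 = -5 + 500 \cdot 29 = -5 + 14500 = 14495$)
$\frac{1}{r + w{\left(-99 \right)}} = \frac{1}{14495 - 99} = \frac{1}{14396}$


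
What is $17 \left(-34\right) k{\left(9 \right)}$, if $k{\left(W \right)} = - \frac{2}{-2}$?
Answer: $-578$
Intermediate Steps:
$k{\left(W \right)} = 1$ ($k{\left(W \right)} = \left(-2\right) \left(- \frac{1}{2}\right) = 1$)
$17 \left(-34\right) k{\left(9 \right)} = 17 \left(-34\right) 1 = \left(-578\right) 1 = -578$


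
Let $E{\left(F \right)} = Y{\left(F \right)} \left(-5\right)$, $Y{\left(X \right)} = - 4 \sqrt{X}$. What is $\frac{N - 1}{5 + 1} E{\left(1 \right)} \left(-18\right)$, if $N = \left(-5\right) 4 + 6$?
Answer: $900$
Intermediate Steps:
$N = -14$ ($N = -20 + 6 = -14$)
$E{\left(F \right)} = 20 \sqrt{F}$ ($E{\left(F \right)} = - 4 \sqrt{F} \left(-5\right) = 20 \sqrt{F}$)
$\frac{N - 1}{5 + 1} E{\left(1 \right)} \left(-18\right) = \frac{-14 - 1}{5 + 1} \cdot 20 \sqrt{1} \left(-18\right) = - \frac{15}{6} \cdot 20 \cdot 1 \left(-18\right) = \left(-15\right) \frac{1}{6} \cdot 20 \left(-18\right) = \left(- \frac{5}{2}\right) 20 \left(-18\right) = \left(-50\right) \left(-18\right) = 900$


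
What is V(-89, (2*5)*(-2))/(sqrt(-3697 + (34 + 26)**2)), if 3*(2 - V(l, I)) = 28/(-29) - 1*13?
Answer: -193*I*sqrt(97)/2813 ≈ -0.67573*I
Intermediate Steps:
V(l, I) = 193/29 (V(l, I) = 2 - (28/(-29) - 1*13)/3 = 2 - (28*(-1/29) - 13)/3 = 2 - (-28/29 - 13)/3 = 2 - 1/3*(-405/29) = 2 + 135/29 = 193/29)
V(-89, (2*5)*(-2))/(sqrt(-3697 + (34 + 26)**2)) = 193/(29*(sqrt(-3697 + (34 + 26)**2))) = 193/(29*(sqrt(-3697 + 60**2))) = 193/(29*(sqrt(-3697 + 3600))) = 193/(29*(sqrt(-97))) = 193/(29*((I*sqrt(97)))) = 193*(-I*sqrt(97)/97)/29 = -193*I*sqrt(97)/2813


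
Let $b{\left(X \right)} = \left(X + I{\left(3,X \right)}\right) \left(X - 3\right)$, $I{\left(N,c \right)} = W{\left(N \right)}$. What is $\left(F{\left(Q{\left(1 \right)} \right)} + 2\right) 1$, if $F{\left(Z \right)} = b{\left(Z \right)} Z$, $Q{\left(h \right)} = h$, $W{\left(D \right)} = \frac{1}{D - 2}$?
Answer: $-2$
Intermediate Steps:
$W{\left(D \right)} = \frac{1}{-2 + D}$
$I{\left(N,c \right)} = \frac{1}{-2 + N}$
$b{\left(X \right)} = \left(1 + X\right) \left(-3 + X\right)$ ($b{\left(X \right)} = \left(X + \frac{1}{-2 + 3}\right) \left(X - 3\right) = \left(X + 1^{-1}\right) \left(-3 + X\right) = \left(X + 1\right) \left(-3 + X\right) = \left(1 + X\right) \left(-3 + X\right)$)
$F{\left(Z \right)} = Z \left(-3 + Z^{2} - 2 Z\right)$ ($F{\left(Z \right)} = \left(-3 + Z^{2} - 2 Z\right) Z = Z \left(-3 + Z^{2} - 2 Z\right)$)
$\left(F{\left(Q{\left(1 \right)} \right)} + 2\right) 1 = \left(1 \left(-3 + 1^{2} - 2\right) + 2\right) 1 = \left(1 \left(-3 + 1 - 2\right) + 2\right) 1 = \left(1 \left(-4\right) + 2\right) 1 = \left(-4 + 2\right) 1 = \left(-2\right) 1 = -2$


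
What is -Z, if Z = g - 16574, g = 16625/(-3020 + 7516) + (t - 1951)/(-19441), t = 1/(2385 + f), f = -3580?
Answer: 1730774980646389/104451049520 ≈ 16570.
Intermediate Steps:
t = -1/1195 (t = 1/(2385 - 3580) = 1/(-1195) = -1/1195 ≈ -0.00083682)
g = 396714098091/104451049520 (g = 16625/(-3020 + 7516) + (-1/1195 - 1951)/(-19441) = 16625/4496 - 2331446/1195*(-1/19441) = 16625*(1/4496) + 2331446/23231995 = 16625/4496 + 2331446/23231995 = 396714098091/104451049520 ≈ 3.7981)
Z = -1730774980646389/104451049520 (Z = 396714098091/104451049520 - 16574 = -1730774980646389/104451049520 ≈ -16570.)
-Z = -1*(-1730774980646389/104451049520) = 1730774980646389/104451049520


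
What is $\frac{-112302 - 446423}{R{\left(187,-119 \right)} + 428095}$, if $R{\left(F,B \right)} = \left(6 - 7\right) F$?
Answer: $- \frac{558725}{427908} \approx -1.3057$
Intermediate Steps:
$R{\left(F,B \right)} = - F$
$\frac{-112302 - 446423}{R{\left(187,-119 \right)} + 428095} = \frac{-112302 - 446423}{\left(-1\right) 187 + 428095} = - \frac{558725}{-187 + 428095} = - \frac{558725}{427908}$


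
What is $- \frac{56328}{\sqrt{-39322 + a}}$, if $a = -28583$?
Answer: $\frac{18776 i \sqrt{7545}}{7545} \approx 216.16 i$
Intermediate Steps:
$- \frac{56328}{\sqrt{-39322 + a}} = - \frac{56328}{\sqrt{-39322 - 28583}} = - \frac{56328}{\sqrt{-67905}} = - \frac{56328}{3 i \sqrt{7545}} = - 56328 \left(- \frac{i \sqrt{7545}}{22635}\right) = \frac{18776 i \sqrt{7545}}{7545}$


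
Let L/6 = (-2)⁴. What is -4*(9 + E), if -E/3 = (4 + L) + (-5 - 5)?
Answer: 1044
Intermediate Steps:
L = 96 (L = 6*(-2)⁴ = 6*16 = 96)
E = -270 (E = -3*((4 + 96) + (-5 - 5)) = -3*(100 - 10) = -3*90 = -270)
-4*(9 + E) = -4*(9 - 270) = -4*(-261) = 1044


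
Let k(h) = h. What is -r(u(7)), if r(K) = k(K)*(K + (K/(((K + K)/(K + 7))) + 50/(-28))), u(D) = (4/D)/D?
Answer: -360/2401 ≈ -0.14994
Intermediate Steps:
u(D) = 4/D²
r(K) = K*(12/7 + 3*K/2) (r(K) = K*(K + (K/(((K + K)/(K + 7))) + 50/(-28))) = K*(K + (K/(((2*K)/(7 + K))) + 50*(-1/28))) = K*(K + (K/((2*K/(7 + K))) - 25/14)) = K*(K + (K*((7 + K)/(2*K)) - 25/14)) = K*(K + ((7/2 + K/2) - 25/14)) = K*(K + (12/7 + K/2)) = K*(12/7 + 3*K/2))
-r(u(7)) = -3*4/7²*(8 + 7*(4/7²))/14 = -3*4*(1/49)*(8 + 7*(4*(1/49)))/14 = -3*4*(8 + 7*(4/49))/(14*49) = -3*4*(8 + 4/7)/(14*49) = -3*4*60/(14*49*7) = -1*360/2401 = -360/2401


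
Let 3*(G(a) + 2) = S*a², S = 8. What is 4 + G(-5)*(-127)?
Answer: -24626/3 ≈ -8208.7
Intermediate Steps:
G(a) = -2 + 8*a²/3 (G(a) = -2 + (8*a²)/3 = -2 + 8*a²/3)
4 + G(-5)*(-127) = 4 + (-2 + (8/3)*(-5)²)*(-127) = 4 + (-2 + (8/3)*25)*(-127) = 4 + (-2 + 200/3)*(-127) = 4 + (194/3)*(-127) = 4 - 24638/3 = -24626/3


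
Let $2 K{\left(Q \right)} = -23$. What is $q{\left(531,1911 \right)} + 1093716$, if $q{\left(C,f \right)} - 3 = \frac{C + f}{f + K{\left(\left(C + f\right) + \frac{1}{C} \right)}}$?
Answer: $\frac{4155043365}{3799} \approx 1.0937 \cdot 10^{6}$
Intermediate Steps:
$K{\left(Q \right)} = - \frac{23}{2}$ ($K{\left(Q \right)} = \frac{1}{2} \left(-23\right) = - \frac{23}{2}$)
$q{\left(C,f \right)} = 3 + \frac{C + f}{- \frac{23}{2} + f}$ ($q{\left(C,f \right)} = 3 + \frac{C + f}{f - \frac{23}{2}} = 3 + \frac{C + f}{- \frac{23}{2} + f}$)
$q{\left(531,1911 \right)} + 1093716 = \frac{-69 + 2 \cdot 531 + 8 \cdot 1911}{-23 + 2 \cdot 1911} + 1093716 = \frac{-69 + 1062 + 15288}{-23 + 3822} + 1093716 = \frac{1}{3799} \cdot 16281 + 1093716 = \frac{16281}{3799} + 1093716 = \frac{4155043365}{3799}$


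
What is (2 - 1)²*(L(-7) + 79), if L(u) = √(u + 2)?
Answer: 79 + I*√5 ≈ 79.0 + 2.2361*I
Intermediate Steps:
L(u) = √(2 + u)
(2 - 1)²*(L(-7) + 79) = (2 - 1)²*(√(2 - 7) + 79) = 1²*(√(-5) + 79) = 1*(I*√5 + 79) = 1*(79 + I*√5) = 79 + I*√5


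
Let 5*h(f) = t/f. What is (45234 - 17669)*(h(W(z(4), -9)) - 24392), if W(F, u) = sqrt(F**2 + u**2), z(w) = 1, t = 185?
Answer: -672365480 + 1019905*sqrt(82)/82 ≈ -6.7225e+8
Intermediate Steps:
h(f) = 37/f (h(f) = (185/f)/5 = 37/f)
(45234 - 17669)*(h(W(z(4), -9)) - 24392) = (45234 - 17669)*(37/(sqrt(1**2 + (-9)**2)) - 24392) = 27565*(37/(sqrt(1 + 81)) - 24392) = 27565*(37/(sqrt(82)) - 24392) = 27565*(37*(sqrt(82)/82) - 24392) = 27565*(37*sqrt(82)/82 - 24392) = 27565*(-24392 + 37*sqrt(82)/82) = -672365480 + 1019905*sqrt(82)/82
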